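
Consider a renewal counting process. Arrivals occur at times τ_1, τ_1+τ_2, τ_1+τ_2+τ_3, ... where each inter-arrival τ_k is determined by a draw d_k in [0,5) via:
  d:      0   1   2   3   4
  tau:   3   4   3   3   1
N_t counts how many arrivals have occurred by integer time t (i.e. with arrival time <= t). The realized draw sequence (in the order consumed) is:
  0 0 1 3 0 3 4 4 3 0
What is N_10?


3

draw d_1=0: τ_1=3, arrival time A_1=3
draw d_2=0: τ_2=3, arrival time A_2=6
draw d_3=1: τ_3=4, arrival time A_3=10
draw d_4=3: τ_4=3, arrival time A_4=13
draw d_5=0: τ_5=3, arrival time A_5=16
draw d_6=3: τ_6=3, arrival time A_6=19
draw d_7=4: τ_7=1, arrival time A_7=20
draw d_8=4: τ_8=1, arrival time A_8=21
draw d_9=3: τ_9=3, arrival time A_9=24
draw d_10=0: τ_10=3, arrival time A_10=27
N_t over t=0..10: 0:0 1:0 2:0 3:1 4:1 5:1 6:2 7:2 8:2 9:2 10:3


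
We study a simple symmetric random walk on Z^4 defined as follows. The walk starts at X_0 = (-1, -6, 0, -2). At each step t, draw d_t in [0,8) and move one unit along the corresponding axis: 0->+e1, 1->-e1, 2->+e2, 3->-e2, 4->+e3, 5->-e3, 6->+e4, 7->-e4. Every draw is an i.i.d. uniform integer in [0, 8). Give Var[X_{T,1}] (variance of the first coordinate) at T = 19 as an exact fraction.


19/4

Outcome values over d=0..7: [1, -1, 0, 0, 0, 0, 0, 0]
Σy = 0, Σy² = 2, M = 8
μ = 0/8 = 0,  σ² = 2/8 − (0)² = 1/4
Independent increments: Var[X_19] = 19·σ² = 19·(1/4) = 19/4


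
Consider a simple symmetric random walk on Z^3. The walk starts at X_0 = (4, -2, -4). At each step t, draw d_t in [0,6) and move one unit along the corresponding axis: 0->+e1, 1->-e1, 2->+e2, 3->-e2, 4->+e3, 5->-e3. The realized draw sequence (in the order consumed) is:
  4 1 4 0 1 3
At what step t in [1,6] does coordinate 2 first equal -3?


t=0: X=(4, -2, -4), d=4 → +e3, X_1=(4, -2, -3)
t=1: X=(4, -2, -3), d=1 → -e1, X_2=(3, -2, -3)
t=2: X=(3, -2, -3), d=4 → +e3, X_3=(3, -2, -2)
t=3: X=(3, -2, -2), d=0 → +e1, X_4=(4, -2, -2)
t=4: X=(4, -2, -2), d=1 → -e1, X_5=(3, -2, -2)
t=5: X=(3, -2, -2), d=3 → -e2, X_6=(3, -3, -2)

6


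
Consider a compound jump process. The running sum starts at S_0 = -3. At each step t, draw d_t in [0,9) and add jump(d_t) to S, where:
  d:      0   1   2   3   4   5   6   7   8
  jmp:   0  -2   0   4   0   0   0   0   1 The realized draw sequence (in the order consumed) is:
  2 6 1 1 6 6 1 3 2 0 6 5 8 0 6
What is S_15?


t=0: S=-3, d=2, jump=0, S_1=-3
t=1: S=-3, d=6, jump=0, S_2=-3
t=2: S=-3, d=1, jump=-2, S_3=-5
t=3: S=-5, d=1, jump=-2, S_4=-7
t=4: S=-7, d=6, jump=0, S_5=-7
t=5: S=-7, d=6, jump=0, S_6=-7
t=6: S=-7, d=1, jump=-2, S_7=-9
t=7: S=-9, d=3, jump=4, S_8=-5
t=8: S=-5, d=2, jump=0, S_9=-5
t=9: S=-5, d=0, jump=0, S_10=-5
t=10: S=-5, d=6, jump=0, S_11=-5
t=11: S=-5, d=5, jump=0, S_12=-5
t=12: S=-5, d=8, jump=1, S_13=-4
t=13: S=-4, d=0, jump=0, S_14=-4
t=14: S=-4, d=6, jump=0, S_15=-4

-4


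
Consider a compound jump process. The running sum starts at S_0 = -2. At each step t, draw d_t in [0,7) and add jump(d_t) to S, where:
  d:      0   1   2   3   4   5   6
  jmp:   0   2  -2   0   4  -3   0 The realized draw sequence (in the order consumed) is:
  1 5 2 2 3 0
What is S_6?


-7

t=0: S=-2, d=1, jump=2, S_1=0
t=1: S=0, d=5, jump=-3, S_2=-3
t=2: S=-3, d=2, jump=-2, S_3=-5
t=3: S=-5, d=2, jump=-2, S_4=-7
t=4: S=-7, d=3, jump=0, S_5=-7
t=5: S=-7, d=0, jump=0, S_6=-7


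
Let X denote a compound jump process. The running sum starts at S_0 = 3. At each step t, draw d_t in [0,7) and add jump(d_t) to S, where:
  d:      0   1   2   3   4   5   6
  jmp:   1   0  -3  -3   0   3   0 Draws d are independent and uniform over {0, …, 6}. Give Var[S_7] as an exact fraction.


192/7

Outcome values over d=0..6: [1, 0, -3, -3, 0, 3, 0]
Σy = -2, Σy² = 28, M = 7
μ = -2/7 = -2/7,  σ² = 28/7 − (-2/7)² = 192/49
Independent increments: Var[S_7] = 7·σ² = 7·(192/49) = 192/7


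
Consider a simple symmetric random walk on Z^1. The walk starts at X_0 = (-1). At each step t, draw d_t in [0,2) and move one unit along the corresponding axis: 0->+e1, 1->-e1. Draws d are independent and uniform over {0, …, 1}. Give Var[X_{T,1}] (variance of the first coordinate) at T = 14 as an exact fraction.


14

Outcome values over d=0..1: [1, -1]
Σy = 0, Σy² = 2, M = 2
μ = 0/2 = 0,  σ² = 2/2 − (0)² = 1
Independent increments: Var[X_14] = 14·σ² = 14·(1) = 14


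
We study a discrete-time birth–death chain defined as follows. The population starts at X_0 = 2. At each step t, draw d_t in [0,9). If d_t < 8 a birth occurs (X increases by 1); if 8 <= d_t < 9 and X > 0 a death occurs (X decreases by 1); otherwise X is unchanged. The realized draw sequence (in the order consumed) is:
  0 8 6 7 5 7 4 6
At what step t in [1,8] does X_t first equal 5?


t=0: X=2, d=0 → birth, X_1=3
t=1: X=3, d=8 → death, X_2=2
t=2: X=2, d=6 → birth, X_3=3
t=3: X=3, d=7 → birth, X_4=4
t=4: X=4, d=5 → birth, X_5=5
t=5: X=5, d=7 → birth, X_6=6
t=6: X=6, d=4 → birth, X_7=7
t=7: X=7, d=6 → birth, X_8=8

5


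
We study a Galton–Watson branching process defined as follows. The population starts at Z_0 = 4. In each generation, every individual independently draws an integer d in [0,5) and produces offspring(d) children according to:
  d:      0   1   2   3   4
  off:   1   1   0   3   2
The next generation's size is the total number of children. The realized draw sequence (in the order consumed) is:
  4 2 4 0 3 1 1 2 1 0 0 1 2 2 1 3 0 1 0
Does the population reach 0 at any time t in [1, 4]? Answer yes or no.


no

gen 0: Z_0=4, draws=[4, 2, 4, 0], offspring=[2, 0, 2, 1], Z_1=5
gen 1: Z_1=5, draws=[3, 1, 1, 2, 1], offspring=[3, 1, 1, 0, 1], Z_2=6
gen 2: Z_2=6, draws=[0, 0, 1, 2, 2, 1], offspring=[1, 1, 1, 0, 0, 1], Z_3=4
gen 3: Z_3=4, draws=[3, 0, 1, 0], offspring=[3, 1, 1, 1], Z_4=6


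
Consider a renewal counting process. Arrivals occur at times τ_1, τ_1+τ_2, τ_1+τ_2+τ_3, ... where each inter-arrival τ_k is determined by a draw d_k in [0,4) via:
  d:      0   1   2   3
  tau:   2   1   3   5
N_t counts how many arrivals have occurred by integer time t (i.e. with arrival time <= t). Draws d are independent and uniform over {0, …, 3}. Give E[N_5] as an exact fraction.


1717/1024

Inter-arrival values over d=0..3: [2, 1, 3, 5]
Each d has probability 1/4, so the pmf of τ is: f(1) = 1/4, f(2) = 1/4, f(3) = 1/4, f(5) = 1/4
Renewal equation for m(n) = E[N_n]: condition on τ_1 = k (if k <= n, one arrival plus a fresh copy on the remaining n−k steps): m(n) = F(n) + Σ_{k<=n} f(k)·m(n−k), where F(n) = P(τ <= n) and m(0) = 0
m(1) = F(1) = 1/4
m(2) = F(2) + f(1)·m(1) = 1/2 + 1/4·1/4 = 9/16
m(3) = F(3) + f(1)·m(2) + f(2)·m(1) = 3/4 + 1/4·9/16 + 1/4·1/4 = 61/64
m(4) = F(4) + f(1)·m(3) + f(2)·m(2) + f(3)·m(1) = 3/4 + 1/4·61/64 + 1/4·9/16 + 1/4·1/4 = 305/256
m(5) = F(5) + f(1)·m(4) + f(2)·m(3) + f(3)·m(2) = 1 + 1/4·305/256 + 1/4·61/64 + 1/4·9/16 = 1717/1024
E[N_5] = m(5) = 1717/1024


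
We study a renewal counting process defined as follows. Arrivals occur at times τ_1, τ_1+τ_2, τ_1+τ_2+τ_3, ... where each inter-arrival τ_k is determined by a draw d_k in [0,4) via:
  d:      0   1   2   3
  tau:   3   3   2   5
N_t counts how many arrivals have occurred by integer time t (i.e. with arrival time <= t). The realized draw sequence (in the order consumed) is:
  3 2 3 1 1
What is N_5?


draw d_1=3: τ_1=5, arrival time A_1=5
draw d_2=2: τ_2=2, arrival time A_2=7
draw d_3=3: τ_3=5, arrival time A_3=12
draw d_4=1: τ_4=3, arrival time A_4=15
draw d_5=1: τ_5=3, arrival time A_5=18
N_t over t=0..5: 0:0 1:0 2:0 3:0 4:0 5:1

1


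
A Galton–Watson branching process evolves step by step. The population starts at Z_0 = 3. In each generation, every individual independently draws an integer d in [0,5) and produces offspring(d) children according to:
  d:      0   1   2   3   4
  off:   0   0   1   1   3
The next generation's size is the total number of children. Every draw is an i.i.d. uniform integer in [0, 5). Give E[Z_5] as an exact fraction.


3

Outcome values over d=0..4: [0, 0, 1, 1, 3]
Σy = 5, Σy² = 11, M = 5
μ = 5/5 = 1,  σ² = 11/5 − (1)² = 6/5
E[Z_0] = 3
E[Z_1] = 1·E[Z_0] = 3
E[Z_2] = 1·E[Z_1] = 3
E[Z_3] = 1·E[Z_2] = 3
E[Z_4] = 1·E[Z_3] = 3
E[Z_5] = 1·E[Z_4] = 3


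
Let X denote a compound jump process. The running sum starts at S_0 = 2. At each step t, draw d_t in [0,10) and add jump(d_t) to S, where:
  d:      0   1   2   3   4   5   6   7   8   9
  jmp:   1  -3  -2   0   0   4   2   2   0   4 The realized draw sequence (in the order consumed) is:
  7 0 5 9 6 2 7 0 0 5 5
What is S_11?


t=0: S=2, d=7, jump=2, S_1=4
t=1: S=4, d=0, jump=1, S_2=5
t=2: S=5, d=5, jump=4, S_3=9
t=3: S=9, d=9, jump=4, S_4=13
t=4: S=13, d=6, jump=2, S_5=15
t=5: S=15, d=2, jump=-2, S_6=13
t=6: S=13, d=7, jump=2, S_7=15
t=7: S=15, d=0, jump=1, S_8=16
t=8: S=16, d=0, jump=1, S_9=17
t=9: S=17, d=5, jump=4, S_10=21
t=10: S=21, d=5, jump=4, S_11=25

25


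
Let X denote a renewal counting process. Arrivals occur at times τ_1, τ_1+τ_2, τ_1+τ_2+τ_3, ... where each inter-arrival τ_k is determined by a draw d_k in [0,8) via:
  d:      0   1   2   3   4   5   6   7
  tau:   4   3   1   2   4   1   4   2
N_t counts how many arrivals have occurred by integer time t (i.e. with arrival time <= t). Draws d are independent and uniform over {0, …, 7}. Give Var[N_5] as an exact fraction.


579895/1048576

Inter-arrival values over d=0..7: [4, 3, 1, 2, 4, 1, 4, 2]
Each d has probability 1/8, so the pmf of τ is: f(1) = 1/4, f(2) = 1/4, f(3) = 1/8, f(4) = 3/8
Let p_n(j) = P(N_n = j), with p_0 = [1]. Condition on τ_1: p_n(0) = P(τ > n), and for j >= 1, p_n(j) = Σ_{k<=n} f(k)·p_{n−k}(j−1)
p_1 = [3/4, 1/4]  (j = 0..1)
p_2 = [1/2, 7/16, 1/16]  (j = 0..2)
p_3 = [3/8, 7/16, 11/64, 1/64]  (j = 0..3)
p_4 = [0, 11/16, 1/4, 15/256, 1/256]  (j = 0..4)
p_5 = [0, 7/16, 55/128, 29/256, 19/1024, 1/1024]  (j = 0..5)
E[N_5] = Σ j·p_5(j) = 1757/1024;  E[N_5²] = Σ j²·p_5(j) = 3581/1024
Var[N_5] = 3581/1024 − (1757/1024)² = 579895/1048576


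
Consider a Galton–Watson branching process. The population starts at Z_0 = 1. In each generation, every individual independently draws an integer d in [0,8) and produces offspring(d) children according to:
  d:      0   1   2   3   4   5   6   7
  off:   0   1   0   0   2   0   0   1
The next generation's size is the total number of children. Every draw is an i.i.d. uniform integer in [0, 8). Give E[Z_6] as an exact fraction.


Outcome values over d=0..7: [0, 1, 0, 0, 2, 0, 0, 1]
Σy = 4, Σy² = 6, M = 8
μ = 4/8 = 1/2,  σ² = 6/8 − (1/2)² = 1/2
E[Z_0] = 1
E[Z_1] = 1/2·E[Z_0] = 1/2
E[Z_2] = 1/2·E[Z_1] = 1/4
E[Z_3] = 1/2·E[Z_2] = 1/8
E[Z_4] = 1/2·E[Z_3] = 1/16
E[Z_5] = 1/2·E[Z_4] = 1/32
E[Z_6] = 1/2·E[Z_5] = 1/64

1/64


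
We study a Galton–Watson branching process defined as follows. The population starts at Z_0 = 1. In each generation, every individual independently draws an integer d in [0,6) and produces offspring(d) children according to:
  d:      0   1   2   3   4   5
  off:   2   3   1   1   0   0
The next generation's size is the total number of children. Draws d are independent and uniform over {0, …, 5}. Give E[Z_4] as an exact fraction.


2401/1296

Outcome values over d=0..5: [2, 3, 1, 1, 0, 0]
Σy = 7, Σy² = 15, M = 6
μ = 7/6 = 7/6,  σ² = 15/6 − (7/6)² = 41/36
E[Z_0] = 1
E[Z_1] = 7/6·E[Z_0] = 7/6
E[Z_2] = 7/6·E[Z_1] = 49/36
E[Z_3] = 7/6·E[Z_2] = 343/216
E[Z_4] = 7/6·E[Z_3] = 2401/1296


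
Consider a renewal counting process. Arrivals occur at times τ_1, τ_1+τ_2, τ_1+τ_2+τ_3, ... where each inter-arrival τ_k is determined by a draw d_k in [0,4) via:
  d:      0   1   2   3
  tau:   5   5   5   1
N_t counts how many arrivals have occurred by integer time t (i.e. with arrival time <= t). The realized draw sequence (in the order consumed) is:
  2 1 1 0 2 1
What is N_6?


1

draw d_1=2: τ_1=5, arrival time A_1=5
draw d_2=1: τ_2=5, arrival time A_2=10
draw d_3=1: τ_3=5, arrival time A_3=15
draw d_4=0: τ_4=5, arrival time A_4=20
draw d_5=2: τ_5=5, arrival time A_5=25
draw d_6=1: τ_6=5, arrival time A_6=30
N_t over t=0..6: 0:0 1:0 2:0 3:0 4:0 5:1 6:1


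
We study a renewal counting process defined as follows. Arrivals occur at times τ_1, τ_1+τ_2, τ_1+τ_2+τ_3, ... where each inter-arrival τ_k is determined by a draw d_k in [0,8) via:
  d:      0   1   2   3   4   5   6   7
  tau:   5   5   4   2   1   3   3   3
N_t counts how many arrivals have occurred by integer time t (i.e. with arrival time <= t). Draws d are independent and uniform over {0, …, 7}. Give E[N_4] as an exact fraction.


Inter-arrival values over d=0..7: [5, 5, 4, 2, 1, 3, 3, 3]
Each d has probability 1/8, so the pmf of τ is: f(1) = 1/8, f(2) = 1/8, f(3) = 3/8, f(4) = 1/8, f(5) = 1/4
Renewal equation for m(n) = E[N_n]: condition on τ_1 = k (if k <= n, one arrival plus a fresh copy on the remaining n−k steps): m(n) = F(n) + Σ_{k<=n} f(k)·m(n−k), where F(n) = P(τ <= n) and m(0) = 0
m(1) = F(1) = 1/8
m(2) = F(2) + f(1)·m(1) = 1/4 + 1/8·1/8 = 17/64
m(3) = F(3) + f(1)·m(2) + f(2)·m(1) = 5/8 + 1/8·17/64 + 1/8·1/8 = 345/512
m(4) = F(4) + f(1)·m(3) + f(2)·m(2) + f(3)·m(1) = 3/4 + 1/8·345/512 + 1/8·17/64 + 3/8·1/8 = 3745/4096
E[N_4] = m(4) = 3745/4096

3745/4096


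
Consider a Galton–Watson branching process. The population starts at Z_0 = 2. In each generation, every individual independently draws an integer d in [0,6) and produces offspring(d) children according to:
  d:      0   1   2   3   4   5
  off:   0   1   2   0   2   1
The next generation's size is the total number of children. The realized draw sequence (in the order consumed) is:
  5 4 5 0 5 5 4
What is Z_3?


3

gen 0: Z_0=2, draws=[5, 4], offspring=[1, 2], Z_1=3
gen 1: Z_1=3, draws=[5, 0, 5], offspring=[1, 0, 1], Z_2=2
gen 2: Z_2=2, draws=[5, 4], offspring=[1, 2], Z_3=3


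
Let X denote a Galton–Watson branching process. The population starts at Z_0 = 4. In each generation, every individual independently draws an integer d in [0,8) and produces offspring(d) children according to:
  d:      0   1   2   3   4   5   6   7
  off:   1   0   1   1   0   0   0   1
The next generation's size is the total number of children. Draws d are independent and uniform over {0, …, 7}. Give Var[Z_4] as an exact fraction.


15/64

Outcome values over d=0..7: [1, 0, 1, 1, 0, 0, 0, 1]
Σy = 4, Σy² = 4, M = 8
μ = 4/8 = 1/2,  σ² = 4/8 − (1/2)² = 1/4
V_0 = 0, E_0 = 4
V_1 = 1/4·E_0 + (1/2)²·V_0 = 1;  E_1 = 2
V_2 = 1/4·E_1 + (1/2)²·V_1 = 3/4;  E_2 = 1
V_3 = 1/4·E_2 + (1/2)²·V_2 = 7/16;  E_3 = 1/2
V_4 = 1/4·E_3 + (1/2)²·V_3 = 15/64;  E_4 = 1/4


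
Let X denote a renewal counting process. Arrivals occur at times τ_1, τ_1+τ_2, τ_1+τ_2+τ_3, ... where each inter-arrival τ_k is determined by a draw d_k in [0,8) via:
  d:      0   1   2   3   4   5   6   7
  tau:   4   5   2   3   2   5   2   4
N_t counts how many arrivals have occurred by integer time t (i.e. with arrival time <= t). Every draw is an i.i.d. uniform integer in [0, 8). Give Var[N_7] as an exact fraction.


Inter-arrival values over d=0..7: [4, 5, 2, 3, 2, 5, 2, 4]
Each d has probability 1/8, so the pmf of τ is: f(2) = 3/8, f(3) = 1/8, f(4) = 1/4, f(5) = 1/4
Let p_n(j) = P(N_n = j), with p_0 = [1]. Condition on τ_1: p_n(0) = P(τ > n), and for j >= 1, p_n(j) = Σ_{k<=n} f(k)·p_{n−k}(j−1)
p_1 = [1]  (j = 0)
p_2 = [5/8, 3/8]  (j = 0..1)
p_3 = [1/2, 1/2]  (j = 0..1)
p_4 = [1/4, 39/64, 9/64]  (j = 0..2)
p_5 = [0, 49/64, 15/64]  (j = 0..2)
p_6 = [0, 9/16, 197/512, 27/512]  (j = 0..3)
p_7 = [0, 5/16, 149/256, 27/256]  (j = 0..3)
E[N_7] = Σ j·p_7(j) = 459/256;  E[N_7²] = Σ j²·p_7(j) = 919/256
Var[N_7] = 919/256 − (459/256)² = 24583/65536

24583/65536


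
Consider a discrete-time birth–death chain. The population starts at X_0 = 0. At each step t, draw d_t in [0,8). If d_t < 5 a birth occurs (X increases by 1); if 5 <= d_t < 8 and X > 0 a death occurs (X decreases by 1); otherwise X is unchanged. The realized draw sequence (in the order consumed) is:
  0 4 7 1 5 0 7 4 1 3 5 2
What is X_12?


t=0: X=0, d=0 → birth, X_1=1
t=1: X=1, d=4 → birth, X_2=2
t=2: X=2, d=7 → death, X_3=1
t=3: X=1, d=1 → birth, X_4=2
t=4: X=2, d=5 → death, X_5=1
t=5: X=1, d=0 → birth, X_6=2
t=6: X=2, d=7 → death, X_7=1
t=7: X=1, d=4 → birth, X_8=2
t=8: X=2, d=1 → birth, X_9=3
t=9: X=3, d=3 → birth, X_10=4
t=10: X=4, d=5 → death, X_11=3
t=11: X=3, d=2 → birth, X_12=4

4


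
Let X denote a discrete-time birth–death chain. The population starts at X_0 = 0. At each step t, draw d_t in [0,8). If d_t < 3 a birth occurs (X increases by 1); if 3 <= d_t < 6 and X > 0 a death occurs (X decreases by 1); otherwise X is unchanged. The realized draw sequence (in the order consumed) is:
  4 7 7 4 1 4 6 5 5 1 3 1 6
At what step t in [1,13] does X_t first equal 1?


5

t=0: X=0, d=4 → hold, X_1=0
t=1: X=0, d=7 → hold, X_2=0
t=2: X=0, d=7 → hold, X_3=0
t=3: X=0, d=4 → hold, X_4=0
t=4: X=0, d=1 → birth, X_5=1
t=5: X=1, d=4 → death, X_6=0
t=6: X=0, d=6 → hold, X_7=0
t=7: X=0, d=5 → hold, X_8=0
t=8: X=0, d=5 → hold, X_9=0
t=9: X=0, d=1 → birth, X_10=1
t=10: X=1, d=3 → death, X_11=0
t=11: X=0, d=1 → birth, X_12=1
t=12: X=1, d=6 → hold, X_13=1


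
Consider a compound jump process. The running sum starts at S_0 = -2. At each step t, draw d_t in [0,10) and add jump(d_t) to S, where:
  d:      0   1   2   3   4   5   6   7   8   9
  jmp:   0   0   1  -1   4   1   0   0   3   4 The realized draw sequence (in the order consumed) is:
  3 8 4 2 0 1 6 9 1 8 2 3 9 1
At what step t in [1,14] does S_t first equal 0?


2

t=0: S=-2, d=3, jump=-1, S_1=-3
t=1: S=-3, d=8, jump=3, S_2=0
t=2: S=0, d=4, jump=4, S_3=4
t=3: S=4, d=2, jump=1, S_4=5
t=4: S=5, d=0, jump=0, S_5=5
t=5: S=5, d=1, jump=0, S_6=5
t=6: S=5, d=6, jump=0, S_7=5
t=7: S=5, d=9, jump=4, S_8=9
t=8: S=9, d=1, jump=0, S_9=9
t=9: S=9, d=8, jump=3, S_10=12
t=10: S=12, d=2, jump=1, S_11=13
t=11: S=13, d=3, jump=-1, S_12=12
t=12: S=12, d=9, jump=4, S_13=16
t=13: S=16, d=1, jump=0, S_14=16


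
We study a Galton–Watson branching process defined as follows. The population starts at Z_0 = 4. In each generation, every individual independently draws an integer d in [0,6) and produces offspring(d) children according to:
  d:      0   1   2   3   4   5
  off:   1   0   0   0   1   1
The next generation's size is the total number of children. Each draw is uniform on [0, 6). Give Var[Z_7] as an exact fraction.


127/4096

Outcome values over d=0..5: [1, 0, 0, 0, 1, 1]
Σy = 3, Σy² = 3, M = 6
μ = 3/6 = 1/2,  σ² = 3/6 − (1/2)² = 1/4
V_0 = 0, E_0 = 4
V_1 = 1/4·E_0 + (1/2)²·V_0 = 1;  E_1 = 2
V_2 = 1/4·E_1 + (1/2)²·V_1 = 3/4;  E_2 = 1
V_3 = 1/4·E_2 + (1/2)²·V_2 = 7/16;  E_3 = 1/2
V_4 = 1/4·E_3 + (1/2)²·V_3 = 15/64;  E_4 = 1/4
V_5 = 1/4·E_4 + (1/2)²·V_4 = 31/256;  E_5 = 1/8
V_6 = 1/4·E_5 + (1/2)²·V_5 = 63/1024;  E_6 = 1/16
V_7 = 1/4·E_6 + (1/2)²·V_6 = 127/4096;  E_7 = 1/32


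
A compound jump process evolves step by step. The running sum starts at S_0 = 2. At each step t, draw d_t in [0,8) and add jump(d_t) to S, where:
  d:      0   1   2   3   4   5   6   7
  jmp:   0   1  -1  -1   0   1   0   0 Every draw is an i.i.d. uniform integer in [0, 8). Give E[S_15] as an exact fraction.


2

Outcome values over d=0..7: [0, 1, -1, -1, 0, 1, 0, 0]
Σy = 0, Σy² = 4, M = 8
μ = 0/8 = 0,  σ² = 4/8 − (0)² = 1/2
E[S_15] = 2 + 15·(0) = 2


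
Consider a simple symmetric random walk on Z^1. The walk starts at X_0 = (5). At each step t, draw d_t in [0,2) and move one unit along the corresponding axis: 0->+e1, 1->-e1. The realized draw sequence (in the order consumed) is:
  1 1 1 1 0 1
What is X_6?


t=0: X=(5), d=1 → -e1, X_1=(4)
t=1: X=(4), d=1 → -e1, X_2=(3)
t=2: X=(3), d=1 → -e1, X_3=(2)
t=3: X=(2), d=1 → -e1, X_4=(1)
t=4: X=(1), d=0 → +e1, X_5=(2)
t=5: X=(2), d=1 → -e1, X_6=(1)

(1)


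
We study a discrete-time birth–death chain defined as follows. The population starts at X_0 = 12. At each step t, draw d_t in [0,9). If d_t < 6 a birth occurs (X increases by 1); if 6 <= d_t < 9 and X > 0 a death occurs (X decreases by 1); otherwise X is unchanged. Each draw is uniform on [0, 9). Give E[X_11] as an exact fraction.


X can drop by at most 1 per step and X_0 = 12 > T = 11, so X_t >= 12 − t >= 1 > 0 for every t <= 11: the floor at 0 (the 'and X > 0' condition) never binds. Hence X_11 = X_0 + Σ_{t<11} Y_t with i.i.d. increments Y_t = y(d_t) ∈ {+1, −1, 0}.
Outcome values over d=0..8: [1, 1, 1, 1, 1, 1, -1, -1, -1]
Σy = 3, Σy² = 9, M = 9
μ = 3/9 = 1/3,  σ² = 9/9 − (1/3)² = 8/9
E[X_11] = 12 + 11·(1/3) = 47/3

47/3


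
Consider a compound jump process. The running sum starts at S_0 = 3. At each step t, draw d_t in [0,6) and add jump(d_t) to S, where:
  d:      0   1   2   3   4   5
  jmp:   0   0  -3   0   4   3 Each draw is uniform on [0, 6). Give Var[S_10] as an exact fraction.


470/9

Outcome values over d=0..5: [0, 0, -3, 0, 4, 3]
Σy = 4, Σy² = 34, M = 6
μ = 4/6 = 2/3,  σ² = 34/6 − (2/3)² = 47/9
Independent increments: Var[S_10] = 10·σ² = 10·(47/9) = 470/9


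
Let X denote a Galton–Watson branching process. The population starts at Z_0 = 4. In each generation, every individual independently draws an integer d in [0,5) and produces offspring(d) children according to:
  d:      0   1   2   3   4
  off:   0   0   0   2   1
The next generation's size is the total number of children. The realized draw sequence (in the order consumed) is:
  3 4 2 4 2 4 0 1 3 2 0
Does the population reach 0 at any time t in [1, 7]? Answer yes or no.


yes

gen 0: Z_0=4, draws=[3, 4, 2, 4], offspring=[2, 1, 0, 1], Z_1=4
gen 1: Z_1=4, draws=[2, 4, 0, 1], offspring=[0, 1, 0, 0], Z_2=1
gen 2: Z_2=1, draws=[3], offspring=[2], Z_3=2
gen 3: Z_3=2, draws=[2, 0], offspring=[0, 0], Z_4=0
gen 4: Z_4=0, draws=[], offspring=[], Z_5=0
gen 5: Z_5=0, draws=[], offspring=[], Z_6=0
gen 6: Z_6=0, draws=[], offspring=[], Z_7=0


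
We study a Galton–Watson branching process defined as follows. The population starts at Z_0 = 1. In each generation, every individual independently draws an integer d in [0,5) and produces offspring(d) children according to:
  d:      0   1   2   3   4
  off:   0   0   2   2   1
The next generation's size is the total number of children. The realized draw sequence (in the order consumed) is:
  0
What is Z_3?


gen 0: Z_0=1, draws=[0], offspring=[0], Z_1=0
gen 1: Z_1=0, draws=[], offspring=[], Z_2=0
gen 2: Z_2=0, draws=[], offspring=[], Z_3=0

0


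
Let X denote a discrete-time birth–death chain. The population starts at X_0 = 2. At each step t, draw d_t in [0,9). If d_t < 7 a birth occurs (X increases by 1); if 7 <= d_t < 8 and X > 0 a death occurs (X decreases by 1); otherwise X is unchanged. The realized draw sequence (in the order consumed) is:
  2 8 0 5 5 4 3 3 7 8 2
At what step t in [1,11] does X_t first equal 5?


4

t=0: X=2, d=2 → birth, X_1=3
t=1: X=3, d=8 → hold, X_2=3
t=2: X=3, d=0 → birth, X_3=4
t=3: X=4, d=5 → birth, X_4=5
t=4: X=5, d=5 → birth, X_5=6
t=5: X=6, d=4 → birth, X_6=7
t=6: X=7, d=3 → birth, X_7=8
t=7: X=8, d=3 → birth, X_8=9
t=8: X=9, d=7 → death, X_9=8
t=9: X=8, d=8 → hold, X_10=8
t=10: X=8, d=2 → birth, X_11=9


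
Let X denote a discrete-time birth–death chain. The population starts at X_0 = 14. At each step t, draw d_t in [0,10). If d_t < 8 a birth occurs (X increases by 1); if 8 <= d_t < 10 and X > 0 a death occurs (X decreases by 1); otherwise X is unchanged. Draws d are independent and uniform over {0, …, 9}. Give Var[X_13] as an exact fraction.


X can drop by at most 1 per step and X_0 = 14 > T = 13, so X_t >= 14 − t >= 1 > 0 for every t <= 13: the floor at 0 (the 'and X > 0' condition) never binds. Hence X_13 = X_0 + Σ_{t<13} Y_t with i.i.d. increments Y_t = y(d_t) ∈ {+1, −1, 0}.
Outcome values over d=0..9: [1, 1, 1, 1, 1, 1, 1, 1, -1, -1]
Σy = 6, Σy² = 10, M = 10
μ = 6/10 = 3/5,  σ² = 10/10 − (3/5)² = 16/25
Independent increments: Var[X_13] = 13·σ² = 13·(16/25) = 208/25

208/25


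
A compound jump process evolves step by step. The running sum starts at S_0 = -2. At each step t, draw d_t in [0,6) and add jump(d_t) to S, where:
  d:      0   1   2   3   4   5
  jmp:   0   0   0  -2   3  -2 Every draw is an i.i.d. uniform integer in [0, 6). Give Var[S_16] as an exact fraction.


Outcome values over d=0..5: [0, 0, 0, -2, 3, -2]
Σy = -1, Σy² = 17, M = 6
μ = -1/6 = -1/6,  σ² = 17/6 − (-1/6)² = 101/36
Independent increments: Var[S_16] = 16·σ² = 16·(101/36) = 404/9

404/9


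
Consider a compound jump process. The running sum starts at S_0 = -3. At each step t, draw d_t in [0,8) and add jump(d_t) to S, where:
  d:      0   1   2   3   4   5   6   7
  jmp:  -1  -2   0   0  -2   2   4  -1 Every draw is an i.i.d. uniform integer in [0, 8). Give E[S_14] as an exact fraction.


Outcome values over d=0..7: [-1, -2, 0, 0, -2, 2, 4, -1]
Σy = 0, Σy² = 30, M = 8
μ = 0/8 = 0,  σ² = 30/8 − (0)² = 15/4
E[S_14] = -3 + 14·(0) = -3

-3


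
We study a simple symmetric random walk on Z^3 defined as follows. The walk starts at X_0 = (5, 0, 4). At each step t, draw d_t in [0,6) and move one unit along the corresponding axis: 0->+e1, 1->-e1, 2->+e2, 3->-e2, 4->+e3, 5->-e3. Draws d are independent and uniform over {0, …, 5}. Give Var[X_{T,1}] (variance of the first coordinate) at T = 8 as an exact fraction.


8/3

Outcome values over d=0..5: [1, -1, 0, 0, 0, 0]
Σy = 0, Σy² = 2, M = 6
μ = 0/6 = 0,  σ² = 2/6 − (0)² = 1/3
Independent increments: Var[X_8] = 8·σ² = 8·(1/3) = 8/3


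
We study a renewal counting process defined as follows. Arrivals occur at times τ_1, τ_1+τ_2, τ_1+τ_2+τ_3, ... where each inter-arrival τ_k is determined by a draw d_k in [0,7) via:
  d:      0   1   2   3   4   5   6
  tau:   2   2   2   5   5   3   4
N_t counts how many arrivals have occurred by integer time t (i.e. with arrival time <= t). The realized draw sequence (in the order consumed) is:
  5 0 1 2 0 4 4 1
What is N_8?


draw d_1=5: τ_1=3, arrival time A_1=3
draw d_2=0: τ_2=2, arrival time A_2=5
draw d_3=1: τ_3=2, arrival time A_3=7
draw d_4=2: τ_4=2, arrival time A_4=9
draw d_5=0: τ_5=2, arrival time A_5=11
draw d_6=4: τ_6=5, arrival time A_6=16
draw d_7=4: τ_7=5, arrival time A_7=21
draw d_8=1: τ_8=2, arrival time A_8=23
N_t over t=0..8: 0:0 1:0 2:0 3:1 4:1 5:2 6:2 7:3 8:3

3


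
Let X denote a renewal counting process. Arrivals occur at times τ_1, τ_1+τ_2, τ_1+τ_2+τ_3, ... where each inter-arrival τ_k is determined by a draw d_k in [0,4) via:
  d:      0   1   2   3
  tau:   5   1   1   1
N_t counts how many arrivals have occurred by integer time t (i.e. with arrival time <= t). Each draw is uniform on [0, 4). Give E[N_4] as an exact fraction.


525/256

Inter-arrival values over d=0..3: [5, 1, 1, 1]
Each d has probability 1/4, so the pmf of τ is: f(1) = 3/4, f(5) = 1/4
Renewal equation for m(n) = E[N_n]: condition on τ_1 = k (if k <= n, one arrival plus a fresh copy on the remaining n−k steps): m(n) = F(n) + Σ_{k<=n} f(k)·m(n−k), where F(n) = P(τ <= n) and m(0) = 0
m(1) = F(1) = 3/4
m(2) = F(2) + f(1)·m(1) = 3/4 + 3/4·3/4 = 21/16
m(3) = F(3) + f(1)·m(2) = 3/4 + 3/4·21/16 = 111/64
m(4) = F(4) + f(1)·m(3) = 3/4 + 3/4·111/64 = 525/256
E[N_4] = m(4) = 525/256


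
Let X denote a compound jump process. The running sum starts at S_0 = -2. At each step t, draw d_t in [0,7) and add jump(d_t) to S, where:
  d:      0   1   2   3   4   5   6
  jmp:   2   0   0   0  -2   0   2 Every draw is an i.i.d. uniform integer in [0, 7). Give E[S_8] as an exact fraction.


Outcome values over d=0..6: [2, 0, 0, 0, -2, 0, 2]
Σy = 2, Σy² = 12, M = 7
μ = 2/7 = 2/7,  σ² = 12/7 − (2/7)² = 80/49
E[S_8] = -2 + 8·(2/7) = 2/7

2/7


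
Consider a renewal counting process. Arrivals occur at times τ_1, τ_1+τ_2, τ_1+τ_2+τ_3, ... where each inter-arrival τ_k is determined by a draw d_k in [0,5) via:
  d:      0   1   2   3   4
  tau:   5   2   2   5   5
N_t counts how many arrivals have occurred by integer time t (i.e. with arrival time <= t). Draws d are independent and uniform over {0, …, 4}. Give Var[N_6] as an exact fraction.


Inter-arrival values over d=0..4: [5, 2, 2, 5, 5]
Each d has probability 1/5, so the pmf of τ is: f(2) = 2/5, f(5) = 3/5
Let p_n(j) = P(N_n = j), with p_0 = [1]. Condition on τ_1: p_n(0) = P(τ > n), and for j >= 1, p_n(j) = Σ_{k<=n} f(k)·p_{n−k}(j−1)
p_1 = [1]  (j = 0)
p_2 = [3/5, 2/5]  (j = 0..1)
p_3 = [3/5, 2/5]  (j = 0..1)
p_4 = [3/5, 6/25, 4/25]  (j = 0..2)
p_5 = [0, 21/25, 4/25]  (j = 0..2)
p_6 = [0, 21/25, 12/125, 8/125]  (j = 0..3)
E[N_6] = Σ j·p_6(j) = 153/125;  E[N_6²] = Σ j²·p_6(j) = 9/5
Var[N_6] = 9/5 − (153/125)² = 4716/15625

4716/15625


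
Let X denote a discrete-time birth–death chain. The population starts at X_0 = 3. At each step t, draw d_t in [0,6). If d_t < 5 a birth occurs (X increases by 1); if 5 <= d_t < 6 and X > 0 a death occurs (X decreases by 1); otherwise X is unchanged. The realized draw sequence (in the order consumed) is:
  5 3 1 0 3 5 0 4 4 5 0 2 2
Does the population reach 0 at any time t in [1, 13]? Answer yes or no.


t=0: X=3, d=5 → death, X_1=2
t=1: X=2, d=3 → birth, X_2=3
t=2: X=3, d=1 → birth, X_3=4
t=3: X=4, d=0 → birth, X_4=5
t=4: X=5, d=3 → birth, X_5=6
t=5: X=6, d=5 → death, X_6=5
t=6: X=5, d=0 → birth, X_7=6
t=7: X=6, d=4 → birth, X_8=7
t=8: X=7, d=4 → birth, X_9=8
t=9: X=8, d=5 → death, X_10=7
t=10: X=7, d=0 → birth, X_11=8
t=11: X=8, d=2 → birth, X_12=9
t=12: X=9, d=2 → birth, X_13=10

no


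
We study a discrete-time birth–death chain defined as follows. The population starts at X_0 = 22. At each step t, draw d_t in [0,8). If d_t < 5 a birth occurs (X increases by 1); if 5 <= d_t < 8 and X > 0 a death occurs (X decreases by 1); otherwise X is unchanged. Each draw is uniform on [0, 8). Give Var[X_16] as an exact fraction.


15

X can drop by at most 1 per step and X_0 = 22 > T = 16, so X_t >= 22 − t >= 6 > 0 for every t <= 16: the floor at 0 (the 'and X > 0' condition) never binds. Hence X_16 = X_0 + Σ_{t<16} Y_t with i.i.d. increments Y_t = y(d_t) ∈ {+1, −1, 0}.
Outcome values over d=0..7: [1, 1, 1, 1, 1, -1, -1, -1]
Σy = 2, Σy² = 8, M = 8
μ = 2/8 = 1/4,  σ² = 8/8 − (1/4)² = 15/16
Independent increments: Var[X_16] = 16·σ² = 16·(15/16) = 15


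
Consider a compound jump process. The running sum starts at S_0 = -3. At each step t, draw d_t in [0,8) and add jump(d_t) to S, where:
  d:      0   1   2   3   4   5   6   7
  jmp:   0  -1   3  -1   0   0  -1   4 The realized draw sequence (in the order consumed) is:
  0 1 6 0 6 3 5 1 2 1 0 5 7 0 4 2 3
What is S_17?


t=0: S=-3, d=0, jump=0, S_1=-3
t=1: S=-3, d=1, jump=-1, S_2=-4
t=2: S=-4, d=6, jump=-1, S_3=-5
t=3: S=-5, d=0, jump=0, S_4=-5
t=4: S=-5, d=6, jump=-1, S_5=-6
t=5: S=-6, d=3, jump=-1, S_6=-7
t=6: S=-7, d=5, jump=0, S_7=-7
t=7: S=-7, d=1, jump=-1, S_8=-8
t=8: S=-8, d=2, jump=3, S_9=-5
t=9: S=-5, d=1, jump=-1, S_10=-6
t=10: S=-6, d=0, jump=0, S_11=-6
t=11: S=-6, d=5, jump=0, S_12=-6
t=12: S=-6, d=7, jump=4, S_13=-2
t=13: S=-2, d=0, jump=0, S_14=-2
t=14: S=-2, d=4, jump=0, S_15=-2
t=15: S=-2, d=2, jump=3, S_16=1
t=16: S=1, d=3, jump=-1, S_17=0

0


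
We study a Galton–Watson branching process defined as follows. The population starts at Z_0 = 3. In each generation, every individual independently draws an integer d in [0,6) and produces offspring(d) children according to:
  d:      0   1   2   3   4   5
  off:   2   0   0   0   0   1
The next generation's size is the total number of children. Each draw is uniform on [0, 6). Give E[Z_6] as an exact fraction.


3/64

Outcome values over d=0..5: [2, 0, 0, 0, 0, 1]
Σy = 3, Σy² = 5, M = 6
μ = 3/6 = 1/2,  σ² = 5/6 − (1/2)² = 7/12
E[Z_0] = 3
E[Z_1] = 1/2·E[Z_0] = 3/2
E[Z_2] = 1/2·E[Z_1] = 3/4
E[Z_3] = 1/2·E[Z_2] = 3/8
E[Z_4] = 1/2·E[Z_3] = 3/16
E[Z_5] = 1/2·E[Z_4] = 3/32
E[Z_6] = 1/2·E[Z_5] = 3/64


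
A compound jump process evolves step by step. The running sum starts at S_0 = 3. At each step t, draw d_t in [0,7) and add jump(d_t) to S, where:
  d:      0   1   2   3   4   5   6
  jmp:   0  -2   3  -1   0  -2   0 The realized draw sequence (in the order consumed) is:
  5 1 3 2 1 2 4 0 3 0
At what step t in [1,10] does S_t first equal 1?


t=0: S=3, d=5, jump=-2, S_1=1
t=1: S=1, d=1, jump=-2, S_2=-1
t=2: S=-1, d=3, jump=-1, S_3=-2
t=3: S=-2, d=2, jump=3, S_4=1
t=4: S=1, d=1, jump=-2, S_5=-1
t=5: S=-1, d=2, jump=3, S_6=2
t=6: S=2, d=4, jump=0, S_7=2
t=7: S=2, d=0, jump=0, S_8=2
t=8: S=2, d=3, jump=-1, S_9=1
t=9: S=1, d=0, jump=0, S_10=1

1


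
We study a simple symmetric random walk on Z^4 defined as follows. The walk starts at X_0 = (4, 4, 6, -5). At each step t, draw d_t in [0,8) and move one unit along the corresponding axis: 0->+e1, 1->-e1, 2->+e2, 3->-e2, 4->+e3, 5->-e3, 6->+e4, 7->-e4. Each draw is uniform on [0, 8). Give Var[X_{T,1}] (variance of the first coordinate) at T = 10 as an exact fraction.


5/2

Outcome values over d=0..7: [1, -1, 0, 0, 0, 0, 0, 0]
Σy = 0, Σy² = 2, M = 8
μ = 0/8 = 0,  σ² = 2/8 − (0)² = 1/4
Independent increments: Var[X_10] = 10·σ² = 10·(1/4) = 5/2


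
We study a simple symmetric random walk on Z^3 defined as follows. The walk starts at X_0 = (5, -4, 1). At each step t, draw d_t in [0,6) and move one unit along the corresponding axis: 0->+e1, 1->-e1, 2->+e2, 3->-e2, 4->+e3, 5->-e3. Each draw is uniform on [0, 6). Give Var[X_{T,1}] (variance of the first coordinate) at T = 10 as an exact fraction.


Outcome values over d=0..5: [1, -1, 0, 0, 0, 0]
Σy = 0, Σy² = 2, M = 6
μ = 0/6 = 0,  σ² = 2/6 − (0)² = 1/3
Independent increments: Var[X_10] = 10·σ² = 10·(1/3) = 10/3

10/3


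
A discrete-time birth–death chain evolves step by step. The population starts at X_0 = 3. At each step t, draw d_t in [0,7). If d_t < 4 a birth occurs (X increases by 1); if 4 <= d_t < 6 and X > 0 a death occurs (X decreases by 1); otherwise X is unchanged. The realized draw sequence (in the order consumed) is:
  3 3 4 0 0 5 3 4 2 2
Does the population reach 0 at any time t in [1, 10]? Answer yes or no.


t=0: X=3, d=3 → birth, X_1=4
t=1: X=4, d=3 → birth, X_2=5
t=2: X=5, d=4 → death, X_3=4
t=3: X=4, d=0 → birth, X_4=5
t=4: X=5, d=0 → birth, X_5=6
t=5: X=6, d=5 → death, X_6=5
t=6: X=5, d=3 → birth, X_7=6
t=7: X=6, d=4 → death, X_8=5
t=8: X=5, d=2 → birth, X_9=6
t=9: X=6, d=2 → birth, X_10=7

no


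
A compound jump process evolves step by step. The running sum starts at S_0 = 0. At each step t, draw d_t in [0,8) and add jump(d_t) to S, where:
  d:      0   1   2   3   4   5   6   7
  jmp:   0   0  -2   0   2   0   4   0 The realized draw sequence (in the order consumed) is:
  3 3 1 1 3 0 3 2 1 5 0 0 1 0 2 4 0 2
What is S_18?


-4

t=0: S=0, d=3, jump=0, S_1=0
t=1: S=0, d=3, jump=0, S_2=0
t=2: S=0, d=1, jump=0, S_3=0
t=3: S=0, d=1, jump=0, S_4=0
t=4: S=0, d=3, jump=0, S_5=0
t=5: S=0, d=0, jump=0, S_6=0
t=6: S=0, d=3, jump=0, S_7=0
t=7: S=0, d=2, jump=-2, S_8=-2
t=8: S=-2, d=1, jump=0, S_9=-2
t=9: S=-2, d=5, jump=0, S_10=-2
t=10: S=-2, d=0, jump=0, S_11=-2
t=11: S=-2, d=0, jump=0, S_12=-2
t=12: S=-2, d=1, jump=0, S_13=-2
t=13: S=-2, d=0, jump=0, S_14=-2
t=14: S=-2, d=2, jump=-2, S_15=-4
t=15: S=-4, d=4, jump=2, S_16=-2
t=16: S=-2, d=0, jump=0, S_17=-2
t=17: S=-2, d=2, jump=-2, S_18=-4


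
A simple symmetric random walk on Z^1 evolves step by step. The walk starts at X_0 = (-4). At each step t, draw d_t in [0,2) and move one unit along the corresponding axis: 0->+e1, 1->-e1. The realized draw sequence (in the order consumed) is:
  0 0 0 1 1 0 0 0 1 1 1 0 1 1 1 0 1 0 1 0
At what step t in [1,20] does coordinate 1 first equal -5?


t=0: X=(-4), d=0 → +e1, X_1=(-3)
t=1: X=(-3), d=0 → +e1, X_2=(-2)
t=2: X=(-2), d=0 → +e1, X_3=(-1)
t=3: X=(-1), d=1 → -e1, X_4=(-2)
t=4: X=(-2), d=1 → -e1, X_5=(-3)
t=5: X=(-3), d=0 → +e1, X_6=(-2)
t=6: X=(-2), d=0 → +e1, X_7=(-1)
t=7: X=(-1), d=0 → +e1, X_8=(0)
t=8: X=(0), d=1 → -e1, X_9=(-1)
t=9: X=(-1), d=1 → -e1, X_10=(-2)
t=10: X=(-2), d=1 → -e1, X_11=(-3)
t=11: X=(-3), d=0 → +e1, X_12=(-2)
t=12: X=(-2), d=1 → -e1, X_13=(-3)
t=13: X=(-3), d=1 → -e1, X_14=(-4)
t=14: X=(-4), d=1 → -e1, X_15=(-5)
t=15: X=(-5), d=0 → +e1, X_16=(-4)
t=16: X=(-4), d=1 → -e1, X_17=(-5)
t=17: X=(-5), d=0 → +e1, X_18=(-4)
t=18: X=(-4), d=1 → -e1, X_19=(-5)
t=19: X=(-5), d=0 → +e1, X_20=(-4)

15


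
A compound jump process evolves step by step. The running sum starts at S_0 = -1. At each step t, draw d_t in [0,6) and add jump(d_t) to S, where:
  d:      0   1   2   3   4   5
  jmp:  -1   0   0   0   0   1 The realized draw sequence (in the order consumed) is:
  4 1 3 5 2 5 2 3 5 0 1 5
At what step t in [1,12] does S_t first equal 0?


t=0: S=-1, d=4, jump=0, S_1=-1
t=1: S=-1, d=1, jump=0, S_2=-1
t=2: S=-1, d=3, jump=0, S_3=-1
t=3: S=-1, d=5, jump=1, S_4=0
t=4: S=0, d=2, jump=0, S_5=0
t=5: S=0, d=5, jump=1, S_6=1
t=6: S=1, d=2, jump=0, S_7=1
t=7: S=1, d=3, jump=0, S_8=1
t=8: S=1, d=5, jump=1, S_9=2
t=9: S=2, d=0, jump=-1, S_10=1
t=10: S=1, d=1, jump=0, S_11=1
t=11: S=1, d=5, jump=1, S_12=2

4


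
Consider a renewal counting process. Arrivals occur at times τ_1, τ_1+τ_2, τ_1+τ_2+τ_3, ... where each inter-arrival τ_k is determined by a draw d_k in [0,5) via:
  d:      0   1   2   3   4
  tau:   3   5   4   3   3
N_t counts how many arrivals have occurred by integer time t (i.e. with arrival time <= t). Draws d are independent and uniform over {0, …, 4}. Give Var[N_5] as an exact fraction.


Inter-arrival values over d=0..4: [3, 5, 4, 3, 3]
Each d has probability 1/5, so the pmf of τ is: f(3) = 3/5, f(4) = 1/5, f(5) = 1/5
Let p_n(j) = P(N_n = j), with p_0 = [1]. Condition on τ_1: p_n(0) = P(τ > n), and for j >= 1, p_n(j) = Σ_{k<=n} f(k)·p_{n−k}(j−1)
p_1 = [1]  (j = 0)
p_2 = [1]  (j = 0)
p_3 = [2/5, 3/5]  (j = 0..1)
p_4 = [1/5, 4/5]  (j = 0..1)
p_5 = [0, 1]  (j = 0..1)
E[N_5] = Σ j·p_5(j) = 1;  E[N_5²] = Σ j²·p_5(j) = 1
Var[N_5] = 1 − (1)² = 0

0


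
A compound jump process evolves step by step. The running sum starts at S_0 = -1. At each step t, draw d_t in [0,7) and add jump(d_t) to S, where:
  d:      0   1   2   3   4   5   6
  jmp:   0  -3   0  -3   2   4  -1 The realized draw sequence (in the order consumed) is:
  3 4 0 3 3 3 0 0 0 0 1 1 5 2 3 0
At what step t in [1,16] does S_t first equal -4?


1

t=0: S=-1, d=3, jump=-3, S_1=-4
t=1: S=-4, d=4, jump=2, S_2=-2
t=2: S=-2, d=0, jump=0, S_3=-2
t=3: S=-2, d=3, jump=-3, S_4=-5
t=4: S=-5, d=3, jump=-3, S_5=-8
t=5: S=-8, d=3, jump=-3, S_6=-11
t=6: S=-11, d=0, jump=0, S_7=-11
t=7: S=-11, d=0, jump=0, S_8=-11
t=8: S=-11, d=0, jump=0, S_9=-11
t=9: S=-11, d=0, jump=0, S_10=-11
t=10: S=-11, d=1, jump=-3, S_11=-14
t=11: S=-14, d=1, jump=-3, S_12=-17
t=12: S=-17, d=5, jump=4, S_13=-13
t=13: S=-13, d=2, jump=0, S_14=-13
t=14: S=-13, d=3, jump=-3, S_15=-16
t=15: S=-16, d=0, jump=0, S_16=-16


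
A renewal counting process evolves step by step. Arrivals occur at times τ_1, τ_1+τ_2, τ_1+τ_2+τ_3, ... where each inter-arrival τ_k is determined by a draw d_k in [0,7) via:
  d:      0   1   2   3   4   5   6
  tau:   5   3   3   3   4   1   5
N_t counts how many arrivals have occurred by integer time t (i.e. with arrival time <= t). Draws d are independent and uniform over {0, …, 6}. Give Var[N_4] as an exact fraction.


Inter-arrival values over d=0..6: [5, 3, 3, 3, 4, 1, 5]
Each d has probability 1/7, so the pmf of τ is: f(1) = 1/7, f(3) = 3/7, f(4) = 1/7, f(5) = 2/7
Let p_n(j) = P(N_n = j), with p_0 = [1]. Condition on τ_1: p_n(0) = P(τ > n), and for j >= 1, p_n(j) = Σ_{k<=n} f(k)·p_{n−k}(j−1)
p_1 = [6/7, 1/7]  (j = 0..1)
p_2 = [6/7, 6/49, 1/49]  (j = 0..2)
p_3 = [3/7, 27/49, 6/343, 1/343]  (j = 0..3)
p_4 = [2/7, 4/7, 48/343, 6/2401, 1/2401]  (j = 0..4)
E[N_4] = Σ j·p_4(j) = 2066/2401;  E[N_4²] = Σ j²·p_4(j) = 398/343
Var[N_4] = 398/343 − (2066/2401)² = 2420830/5764801

2420830/5764801


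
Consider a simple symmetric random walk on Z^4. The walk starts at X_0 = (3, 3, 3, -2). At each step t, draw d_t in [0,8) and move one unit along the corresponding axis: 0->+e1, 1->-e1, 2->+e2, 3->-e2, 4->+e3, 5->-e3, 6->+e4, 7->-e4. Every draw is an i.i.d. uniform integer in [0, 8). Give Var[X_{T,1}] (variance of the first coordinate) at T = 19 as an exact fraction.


Outcome values over d=0..7: [1, -1, 0, 0, 0, 0, 0, 0]
Σy = 0, Σy² = 2, M = 8
μ = 0/8 = 0,  σ² = 2/8 − (0)² = 1/4
Independent increments: Var[X_19] = 19·σ² = 19·(1/4) = 19/4

19/4
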